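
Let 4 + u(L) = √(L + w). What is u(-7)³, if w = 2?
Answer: -4 + 43*I*√5 ≈ -4.0 + 96.151*I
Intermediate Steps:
u(L) = -4 + √(2 + L) (u(L) = -4 + √(L + 2) = -4 + √(2 + L))
u(-7)³ = (-4 + √(2 - 7))³ = (-4 + √(-5))³ = (-4 + I*√5)³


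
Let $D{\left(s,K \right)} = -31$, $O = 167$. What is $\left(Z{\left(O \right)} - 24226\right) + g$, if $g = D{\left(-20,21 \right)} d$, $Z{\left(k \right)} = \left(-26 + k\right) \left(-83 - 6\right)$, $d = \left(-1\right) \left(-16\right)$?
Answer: $-37271$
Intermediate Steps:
$d = 16$
$Z{\left(k \right)} = 2314 - 89 k$ ($Z{\left(k \right)} = \left(-26 + k\right) \left(-89\right) = 2314 - 89 k$)
$g = -496$ ($g = \left(-31\right) 16 = -496$)
$\left(Z{\left(O \right)} - 24226\right) + g = \left(\left(2314 - 14863\right) - 24226\right) - 496 = \left(-12549 - 24226\right) - 496 = -36775 - 496 = -37271$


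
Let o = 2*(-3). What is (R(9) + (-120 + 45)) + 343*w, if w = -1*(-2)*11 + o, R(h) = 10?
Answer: 5423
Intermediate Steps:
o = -6
w = 16 (w = -1*(-2)*11 - 6 = 2*11 - 6 = 22 - 6 = 16)
(R(9) + (-120 + 45)) + 343*w = (10 + (-120 + 45)) + 343*16 = (10 - 75) + 5488 = -65 + 5488 = 5423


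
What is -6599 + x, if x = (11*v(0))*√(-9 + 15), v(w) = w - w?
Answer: -6599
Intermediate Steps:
v(w) = 0
x = 0 (x = (11*0)*√(-9 + 15) = 0*√6 = 0)
-6599 + x = -6599 + 0 = -6599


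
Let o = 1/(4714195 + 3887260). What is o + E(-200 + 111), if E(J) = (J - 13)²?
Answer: 89489537821/8601455 ≈ 10404.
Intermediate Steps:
o = 1/8601455 ≈ 1.1626e-7
E(J) = (-13 + J)²
o + E(-200 + 111) = 1/8601455 + (-13 + (-200 + 111))² = 1/8601455 + (-13 - 89)² = 1/8601455 + (-102)² = 1/8601455 + 10404 = 89489537821/8601455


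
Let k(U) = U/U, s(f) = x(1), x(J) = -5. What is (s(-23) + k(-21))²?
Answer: 16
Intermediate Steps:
s(f) = -5
k(U) = 1
(s(-23) + k(-21))² = (-5 + 1)² = (-4)² = 16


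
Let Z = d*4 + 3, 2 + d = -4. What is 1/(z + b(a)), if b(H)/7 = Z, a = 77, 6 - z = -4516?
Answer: 1/4375 ≈ 0.00022857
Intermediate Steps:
d = -6 (d = -2 - 4 = -6)
z = 4522 (z = 6 - 1*(-4516) = 6 + 4516 = 4522)
Z = -21 (Z = -6*4 + 3 = -24 + 3 = -21)
b(H) = -147 (b(H) = 7*(-21) = -147)
1/(z + b(a)) = 1/(4522 - 147) = 1/4375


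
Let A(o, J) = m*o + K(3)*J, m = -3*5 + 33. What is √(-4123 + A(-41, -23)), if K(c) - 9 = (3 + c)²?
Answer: 2*I*√1474 ≈ 76.785*I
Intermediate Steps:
K(c) = 9 + (3 + c)²
m = 18 (m = -15 + 33 = 18)
A(o, J) = 18*o + 45*J (A(o, J) = 18*o + (9 + (3 + 3)²)*J = 18*o + (9 + 6²)*J = 18*o + (9 + 36)*J = 18*o + 45*J)
√(-4123 + A(-41, -23)) = √(-4123 + (18*(-41) + 45*(-23))) = √(-4123 + (-738 - 1035)) = √(-4123 - 1773) = √(-5896) = 2*I*√1474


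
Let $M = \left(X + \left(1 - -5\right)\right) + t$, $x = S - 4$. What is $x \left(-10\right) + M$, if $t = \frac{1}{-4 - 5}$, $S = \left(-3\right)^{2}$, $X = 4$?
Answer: $- \frac{361}{9} \approx -40.111$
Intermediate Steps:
$S = 9$
$t = - \frac{1}{9}$ ($t = \frac{1}{-9} = - \frac{1}{9} \approx -0.11111$)
$x = 5$ ($x = 9 - 4 = 5$)
$M = \frac{89}{9}$ ($M = \left(4 + \left(1 - -5\right)\right) - \frac{1}{9} = \left(4 + \left(1 + 5\right)\right) - \frac{1}{9} = \left(4 + 6\right) - \frac{1}{9} = 10 - \frac{1}{9} = \frac{89}{9} \approx 9.8889$)
$x \left(-10\right) + M = 5 \left(-10\right) + \frac{89}{9} = -50 + \frac{89}{9} = - \frac{361}{9}$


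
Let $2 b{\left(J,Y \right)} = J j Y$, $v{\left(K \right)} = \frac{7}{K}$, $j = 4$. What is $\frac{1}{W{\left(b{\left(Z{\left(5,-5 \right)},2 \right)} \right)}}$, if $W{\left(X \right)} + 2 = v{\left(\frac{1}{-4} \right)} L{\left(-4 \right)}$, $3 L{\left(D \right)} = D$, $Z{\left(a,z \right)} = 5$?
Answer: $\frac{3}{106} \approx 0.028302$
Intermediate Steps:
$L{\left(D \right)} = \frac{D}{3}$
$b{\left(J,Y \right)} = 2 J Y$ ($b{\left(J,Y \right)} = \frac{J 4 Y}{2} = \frac{4 J Y}{2} = 2 J Y$)
$W{\left(X \right)} = \frac{106}{3}$ ($W{\left(X \right)} = -2 + \frac{7}{\frac{1}{-4}} \cdot \frac{1}{3} \left(-4\right) = -2 + \frac{7}{- \frac{1}{4}} \left(- \frac{4}{3}\right) = -2 + 7 \left(-4\right) \left(- \frac{4}{3}\right) = -2 - - \frac{112}{3} = -2 + \frac{112}{3} = \frac{106}{3}$)
$\frac{1}{W{\left(b{\left(Z{\left(5,-5 \right)},2 \right)} \right)}} = \frac{1}{\frac{106}{3}} = \frac{3}{106}$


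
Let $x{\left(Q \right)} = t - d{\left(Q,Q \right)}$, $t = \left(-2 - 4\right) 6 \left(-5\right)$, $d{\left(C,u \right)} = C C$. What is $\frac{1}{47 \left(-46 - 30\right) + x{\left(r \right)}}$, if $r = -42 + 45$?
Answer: $- \frac{1}{3401} \approx -0.00029403$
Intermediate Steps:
$r = 3$
$d{\left(C,u \right)} = C^{2}$
$t = 180$ ($t = \left(-6\right) \left(-30\right) = 180$)
$x{\left(Q \right)} = 180 - Q^{2}$
$\frac{1}{47 \left(-46 - 30\right) + x{\left(r \right)}} = \frac{1}{47 \left(-46 - 30\right) + \left(180 - 3^{2}\right)} = \frac{1}{47 \left(-76\right) + \left(180 - 9\right)} = \frac{1}{-3572 + \left(180 - 9\right)} = \frac{1}{-3572 + 171} = \frac{1}{-3401} = - \frac{1}{3401}$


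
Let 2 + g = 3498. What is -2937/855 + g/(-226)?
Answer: -608807/32205 ≈ -18.904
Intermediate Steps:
g = 3496 (g = -2 + 3498 = 3496)
-2937/855 + g/(-226) = -2937/855 + 3496/(-226) = -2937*1/855 + 3496*(-1/226) = -979/285 - 1748/113 = -608807/32205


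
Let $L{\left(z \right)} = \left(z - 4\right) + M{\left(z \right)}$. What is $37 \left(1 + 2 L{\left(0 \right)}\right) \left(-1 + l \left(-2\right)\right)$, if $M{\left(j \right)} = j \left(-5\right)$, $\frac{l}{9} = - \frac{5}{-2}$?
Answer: $11914$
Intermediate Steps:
$l = \frac{45}{2}$ ($l = 9 \left(- \frac{5}{-2}\right) = 9 \left(\left(-5\right) \left(- \frac{1}{2}\right)\right) = 9 \cdot \frac{5}{2} = \frac{45}{2} \approx 22.5$)
$M{\left(j \right)} = - 5 j$
$L{\left(z \right)} = -4 - 4 z$ ($L{\left(z \right)} = \left(z - 4\right) - 5 z = \left(-4 + z\right) - 5 z = -4 - 4 z$)
$37 \left(1 + 2 L{\left(0 \right)}\right) \left(-1 + l \left(-2\right)\right) = 37 \left(1 + 2 \left(-4 - 0\right)\right) \left(-1 + \frac{45}{2} \left(-2\right)\right) = 37 \left(1 + 2 \left(-4 + 0\right)\right) \left(-1 - 45\right) = 37 \left(1 + 2 \left(-4\right)\right) \left(-46\right) = 37 \left(1 - 8\right) \left(-46\right) = 37 \left(-7\right) \left(-46\right) = \left(-259\right) \left(-46\right) = 11914$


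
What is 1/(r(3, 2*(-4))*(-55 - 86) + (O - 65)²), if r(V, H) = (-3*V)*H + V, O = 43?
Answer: -1/10091 ≈ -9.9098e-5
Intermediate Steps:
r(V, H) = V - 3*H*V (r(V, H) = -3*H*V + V = V - 3*H*V)
1/(r(3, 2*(-4))*(-55 - 86) + (O - 65)²) = 1/((3*(1 - 6*(-4)))*(-55 - 86) + (43 - 65)²) = 1/((3*(1 - 3*(-8)))*(-141) + (-22)²) = 1/((3*(1 + 24))*(-141) + 484) = 1/((3*25)*(-141) + 484) = 1/(75*(-141) + 484) = 1/(-10575 + 484) = 1/(-10091) = -1/10091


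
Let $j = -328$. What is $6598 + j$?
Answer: $6270$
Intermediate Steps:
$6598 + j = 6598 - 328 = 6270$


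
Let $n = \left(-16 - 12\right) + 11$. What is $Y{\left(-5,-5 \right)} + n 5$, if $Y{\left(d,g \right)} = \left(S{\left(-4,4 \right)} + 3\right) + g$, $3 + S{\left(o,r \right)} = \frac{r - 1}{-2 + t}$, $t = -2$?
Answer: $- \frac{363}{4} \approx -90.75$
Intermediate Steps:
$S{\left(o,r \right)} = - \frac{11}{4} - \frac{r}{4}$ ($S{\left(o,r \right)} = -3 + \frac{r - 1}{-2 - 2} = -3 + \frac{-1 + r}{-4} = -3 + \left(-1 + r\right) \left(- \frac{1}{4}\right) = -3 - \left(- \frac{1}{4} + \frac{r}{4}\right) = - \frac{11}{4} - \frac{r}{4}$)
$Y{\left(d,g \right)} = - \frac{3}{4} + g$ ($Y{\left(d,g \right)} = \left(\left(- \frac{11}{4} - 1\right) + 3\right) + g = \left(- \frac{15}{4} + 3\right) + g = - \frac{3}{4} + g$)
$n = -17$ ($n = -28 + 11 = -17$)
$Y{\left(-5,-5 \right)} + n 5 = \left(- \frac{3}{4} - 5\right) - 85 = - \frac{23}{4} - 85 = - \frac{363}{4}$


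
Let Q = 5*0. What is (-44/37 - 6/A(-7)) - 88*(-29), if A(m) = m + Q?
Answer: 660882/259 ≈ 2551.7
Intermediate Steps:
Q = 0
A(m) = m (A(m) = m + 0 = m)
(-44/37 - 6/A(-7)) - 88*(-29) = (-44/37 - 6/(-7)) - 88*(-29) = (-44*1/37 - 6*(-⅐)) + 2552 = (-44/37 + 6/7) + 2552 = -86/259 + 2552 = 660882/259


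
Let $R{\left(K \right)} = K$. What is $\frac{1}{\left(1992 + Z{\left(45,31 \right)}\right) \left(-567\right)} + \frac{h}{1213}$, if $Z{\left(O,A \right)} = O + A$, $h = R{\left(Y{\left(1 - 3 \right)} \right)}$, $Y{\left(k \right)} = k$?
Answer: $- \frac{2346325}{1422310428} \approx -0.0016497$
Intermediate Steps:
$h = -2$ ($h = 1 - 3 = -2$)
$Z{\left(O,A \right)} = A + O$
$\frac{1}{\left(1992 + Z{\left(45,31 \right)}\right) \left(-567\right)} + \frac{h}{1213} = \frac{1}{\left(1992 + \left(31 + 45\right)\right) \left(-567\right)} - \frac{2}{1213} = \frac{1}{1992 + 76} \left(- \frac{1}{567}\right) - \frac{2}{1213} = \frac{1}{2068} \left(- \frac{1}{567}\right) - \frac{2}{1213} = - \frac{1}{1172556} - \frac{2}{1213} = - \frac{2346325}{1422310428}$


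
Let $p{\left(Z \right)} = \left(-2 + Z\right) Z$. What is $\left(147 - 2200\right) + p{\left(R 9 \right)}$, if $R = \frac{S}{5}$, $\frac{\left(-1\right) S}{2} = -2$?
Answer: $- \frac{50389}{25} \approx -2015.6$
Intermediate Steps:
$S = 4$ ($S = \left(-2\right) \left(-2\right) = 4$)
$R = \frac{4}{5} \approx 0.8$
$p{\left(Z \right)} = Z \left(-2 + Z\right)$
$\left(147 - 2200\right) + p{\left(R 9 \right)} = \left(147 - 2200\right) + \frac{4}{5} \cdot 9 \left(-2 + \frac{4}{5} \cdot 9\right) = \left(147 - 2200\right) + \frac{36 \left(-2 + \frac{36}{5}\right)}{5} = -2053 + \frac{36}{5} \cdot \frac{26}{5} = -2053 + \frac{936}{25} = - \frac{50389}{25}$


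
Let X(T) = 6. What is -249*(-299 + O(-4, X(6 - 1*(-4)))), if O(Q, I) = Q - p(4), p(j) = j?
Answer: 76443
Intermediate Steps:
O(Q, I) = -4 + Q (O(Q, I) = Q - 1*4 = Q - 4 = -4 + Q)
-249*(-299 + O(-4, X(6 - 1*(-4)))) = -249*(-299 + (-4 - 4)) = -249*(-299 - 8) = -249*(-307) = 76443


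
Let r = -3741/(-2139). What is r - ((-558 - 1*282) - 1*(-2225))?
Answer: -986258/713 ≈ -1383.3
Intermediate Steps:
r = 1247/713 (r = -3741*(-1/2139) = 1247/713 ≈ 1.7489)
r - ((-558 - 1*282) - 1*(-2225)) = 1247/713 - ((-558 - 1*282) - 1*(-2225)) = 1247/713 - ((-558 - 282) + 2225) = 1247/713 - (-840 + 2225) = 1247/713 - 1*1385 = 1247/713 - 1385 = -986258/713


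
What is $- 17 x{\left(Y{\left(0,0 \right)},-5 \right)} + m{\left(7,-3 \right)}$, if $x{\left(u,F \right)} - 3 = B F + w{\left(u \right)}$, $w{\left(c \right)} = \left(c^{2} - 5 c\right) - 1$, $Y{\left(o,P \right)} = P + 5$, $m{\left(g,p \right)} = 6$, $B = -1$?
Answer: $-113$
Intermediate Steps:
$Y{\left(o,P \right)} = 5 + P$
$w{\left(c \right)} = -1 + c^{2} - 5 c$
$x{\left(u,F \right)} = 2 + u^{2} - F - 5 u$ ($x{\left(u,F \right)} = 3 - \left(1 + F - u^{2} + 5 u\right) = 2 + u^{2} - F - 5 u$)
$- 17 x{\left(Y{\left(0,0 \right)},-5 \right)} + m{\left(7,-3 \right)} = - 17 \left(2 + \left(5 + 0\right)^{2} - -5 - 5 \left(5 + 0\right)\right) + 6 = - 17 \left(2 + 5^{2} + 5 - 25\right) + 6 = - 17 \left(2 + 25 + 5 - 25\right) + 6 = \left(-17\right) 7 + 6 = -119 + 6 = -113$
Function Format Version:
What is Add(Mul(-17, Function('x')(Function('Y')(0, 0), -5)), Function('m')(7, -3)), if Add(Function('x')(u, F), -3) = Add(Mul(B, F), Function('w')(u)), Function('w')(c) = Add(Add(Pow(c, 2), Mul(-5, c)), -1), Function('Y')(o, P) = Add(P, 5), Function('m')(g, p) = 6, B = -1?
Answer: -113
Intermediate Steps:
Function('Y')(o, P) = Add(5, P)
Function('w')(c) = Add(-1, Pow(c, 2), Mul(-5, c))
Function('x')(u, F) = Add(2, Pow(u, 2), Mul(-1, F), Mul(-5, u)) (Function('x')(u, F) = Add(3, Add(Mul(-1, F), Add(-1, Pow(u, 2), Mul(-5, u)))) = Add(3, Add(-1, Pow(u, 2), Mul(-1, F), Mul(-5, u))) = Add(2, Pow(u, 2), Mul(-1, F), Mul(-5, u)))
Add(Mul(-17, Function('x')(Function('Y')(0, 0), -5)), Function('m')(7, -3)) = Add(Mul(-17, Add(2, Pow(Add(5, 0), 2), Mul(-1, -5), Mul(-5, Add(5, 0)))), 6) = Add(Mul(-17, Add(2, Pow(5, 2), 5, Mul(-5, 5))), 6) = Add(Mul(-17, Add(2, 25, 5, -25)), 6) = Add(Mul(-17, 7), 6) = Add(-119, 6) = -113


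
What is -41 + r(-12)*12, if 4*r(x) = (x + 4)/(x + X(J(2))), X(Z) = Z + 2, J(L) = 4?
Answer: -37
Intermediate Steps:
X(Z) = 2 + Z
r(x) = (4 + x)/(4*(6 + x)) (r(x) = ((x + 4)/(x + (2 + 4)))/4 = ((4 + x)/(x + 6))/4 = ((4 + x)/(6 + x))/4 = (4 + x)/(4*(6 + x)))
-41 + r(-12)*12 = -41 + ((4 - 12)/(4*(6 - 12)))*12 = -41 + ((1/4)*(-8)/(-6))*12 = -41 + ((1/4)*(-1/6)*(-8))*12 = -41 + (1/3)*12 = -41 + 4 = -37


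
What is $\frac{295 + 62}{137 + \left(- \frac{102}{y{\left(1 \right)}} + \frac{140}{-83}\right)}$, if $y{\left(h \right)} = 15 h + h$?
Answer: $\frac{237048}{85615} \approx 2.7688$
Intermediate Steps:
$y{\left(h \right)} = 16 h$
$\frac{295 + 62}{137 + \left(- \frac{102}{y{\left(1 \right)}} + \frac{140}{-83}\right)} = \frac{295 + 62}{137 + \left(- \frac{102}{16 \cdot 1} + \frac{140}{-83}\right)} = \frac{357}{137 + \left(- \frac{102}{16} + 140 \left(- \frac{1}{83}\right)\right)} = \frac{357}{137 - \frac{5353}{664}} = \frac{357}{\frac{85615}{664}} = 357 \cdot \frac{664}{85615} = \frac{237048}{85615}$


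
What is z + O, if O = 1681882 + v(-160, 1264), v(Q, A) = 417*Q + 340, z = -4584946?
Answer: -2969444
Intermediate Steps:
v(Q, A) = 340 + 417*Q
O = 1615502 (O = 1681882 + (340 + 417*(-160)) = 1681882 + (340 - 66720) = 1681882 - 66380 = 1615502)
z + O = -4584946 + 1615502 = -2969444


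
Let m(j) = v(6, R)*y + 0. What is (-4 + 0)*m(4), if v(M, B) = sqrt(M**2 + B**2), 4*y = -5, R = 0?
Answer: 30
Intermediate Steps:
y = -5/4 (y = (1/4)*(-5) = -5/4 ≈ -1.2500)
v(M, B) = sqrt(B**2 + M**2)
m(j) = -15/2 (m(j) = sqrt(0**2 + 6**2)*(-5/4) + 0 = sqrt(0 + 36)*(-5/4) + 0 = sqrt(36)*(-5/4) + 0 = 6*(-5/4) + 0 = -15/2 + 0 = -15/2)
(-4 + 0)*m(4) = (-4 + 0)*(-15/2) = -4*(-15/2) = 30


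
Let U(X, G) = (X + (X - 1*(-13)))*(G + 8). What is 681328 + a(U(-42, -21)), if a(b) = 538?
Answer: 681866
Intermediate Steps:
U(X, G) = (8 + G)*(13 + 2*X) (U(X, G) = (X + (X + 13))*(8 + G) = (X + (13 + X))*(8 + G) = (13 + 2*X)*(8 + G) = (8 + G)*(13 + 2*X))
681328 + a(U(-42, -21)) = 681328 + 538 = 681866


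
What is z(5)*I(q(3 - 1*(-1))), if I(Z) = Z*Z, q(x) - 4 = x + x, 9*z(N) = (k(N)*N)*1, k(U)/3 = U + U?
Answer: 2400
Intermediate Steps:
k(U) = 6*U (k(U) = 3*(U + U) = 3*(2*U) = 6*U)
z(N) = 2*N**2/3 (z(N) = (((6*N)*N)*1)/9 = ((6*N**2)*1)/9 = (6*N**2)/9 = 2*N**2/3)
q(x) = 4 + 2*x (q(x) = 4 + (x + x) = 4 + 2*x)
I(Z) = Z**2
z(5)*I(q(3 - 1*(-1))) = ((2/3)*5**2)*(4 + 2*(3 - 1*(-1)))**2 = ((2/3)*25)*(4 + 2*(3 + 1))**2 = 50*(4 + 2*4)**2/3 = 50*(4 + 8)**2/3 = (50/3)*12**2 = (50/3)*144 = 2400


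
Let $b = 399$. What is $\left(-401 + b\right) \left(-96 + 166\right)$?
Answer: $-140$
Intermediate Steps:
$\left(-401 + b\right) \left(-96 + 166\right) = \left(-401 + 399\right) \left(-96 + 166\right) = \left(-2\right) 70 = -140$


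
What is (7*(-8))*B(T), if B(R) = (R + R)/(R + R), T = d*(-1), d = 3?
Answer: -56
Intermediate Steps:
T = -3 (T = 3*(-1) = -3)
B(R) = 1 (B(R) = (2*R)/((2*R)) = (2*R)*(1/(2*R)) = 1)
(7*(-8))*B(T) = (7*(-8))*1 = -56*1 = -56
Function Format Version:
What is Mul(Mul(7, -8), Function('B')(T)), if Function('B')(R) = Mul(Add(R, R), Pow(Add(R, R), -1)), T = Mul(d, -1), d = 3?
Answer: -56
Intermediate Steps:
T = -3 (T = Mul(3, -1) = -3)
Function('B')(R) = 1 (Function('B')(R) = Mul(Mul(2, R), Pow(Mul(2, R), -1)) = Mul(Mul(2, R), Mul(Rational(1, 2), Pow(R, -1))) = 1)
Mul(Mul(7, -8), Function('B')(T)) = Mul(Mul(7, -8), 1) = Mul(-56, 1) = -56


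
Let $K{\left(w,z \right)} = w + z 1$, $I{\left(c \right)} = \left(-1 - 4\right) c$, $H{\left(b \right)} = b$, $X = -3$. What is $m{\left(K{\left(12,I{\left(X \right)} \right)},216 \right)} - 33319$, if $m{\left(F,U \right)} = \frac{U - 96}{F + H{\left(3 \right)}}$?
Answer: $-33315$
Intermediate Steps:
$I{\left(c \right)} = - 5 c$
$K{\left(w,z \right)} = w + z$
$m{\left(F,U \right)} = \frac{-96 + U}{3 + F}$ ($m{\left(F,U \right)} = \frac{U - 96}{F + 3} = \frac{-96 + U}{3 + F}$)
$m{\left(K{\left(12,I{\left(X \right)} \right)},216 \right)} - 33319 = \frac{-96 + 216}{3 + \left(12 - -15\right)} - 33319 = \frac{1}{3 + \left(12 + 15\right)} 120 - 33319 = \frac{1}{3 + 27} \cdot 120 - 33319 = \frac{1}{30} \cdot 120 - 33319 = 4 - 33319 = -33315$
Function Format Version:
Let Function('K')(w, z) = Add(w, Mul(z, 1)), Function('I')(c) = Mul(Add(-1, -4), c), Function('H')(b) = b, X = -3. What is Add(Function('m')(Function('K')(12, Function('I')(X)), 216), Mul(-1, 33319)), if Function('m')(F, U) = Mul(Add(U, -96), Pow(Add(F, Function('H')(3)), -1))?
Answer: -33315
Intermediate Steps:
Function('I')(c) = Mul(-5, c)
Function('K')(w, z) = Add(w, z)
Function('m')(F, U) = Mul(Pow(Add(3, F), -1), Add(-96, U)) (Function('m')(F, U) = Mul(Add(U, -96), Pow(Add(F, 3), -1)) = Mul(Add(-96, U), Pow(Add(3, F), -1)) = Mul(Pow(Add(3, F), -1), Add(-96, U)))
Add(Function('m')(Function('K')(12, Function('I')(X)), 216), Mul(-1, 33319)) = Add(Mul(Pow(Add(3, Add(12, Mul(-5, -3))), -1), Add(-96, 216)), Mul(-1, 33319)) = Add(Mul(Pow(Add(3, Add(12, 15)), -1), 120), -33319) = Add(Mul(Pow(Add(3, 27), -1), 120), -33319) = Add(Mul(Pow(30, -1), 120), -33319) = Add(Mul(Rational(1, 30), 120), -33319) = Add(4, -33319) = -33315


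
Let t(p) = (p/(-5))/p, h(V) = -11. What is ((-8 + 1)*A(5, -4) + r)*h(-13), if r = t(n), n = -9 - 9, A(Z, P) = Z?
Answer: 1936/5 ≈ 387.20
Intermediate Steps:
n = -18
t(p) = -⅕ (t(p) = (p*(-⅕))/p = (-p/5)/p = -⅕)
r = -⅕ ≈ -0.20000
((-8 + 1)*A(5, -4) + r)*h(-13) = ((-8 + 1)*5 - ⅕)*(-11) = (-7*5 - ⅕)*(-11) = (-35 - ⅕)*(-11) = -176/5*(-11) = 1936/5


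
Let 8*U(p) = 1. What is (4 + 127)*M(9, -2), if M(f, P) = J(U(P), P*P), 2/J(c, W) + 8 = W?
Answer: -131/2 ≈ -65.500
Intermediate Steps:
U(p) = ⅛ (U(p) = (⅛)*1 = ⅛)
J(c, W) = 2/(-8 + W)
M(f, P) = 2/(-8 + P²) (M(f, P) = 2/(-8 + P*P) = 2/(-8 + P²))
(4 + 127)*M(9, -2) = (4 + 127)*(2/(-8 + (-2)²)) = 131*(2/(-8 + 4)) = 131*(2/(-4)) = 131*(2*(-¼)) = 131*(-½) = -131/2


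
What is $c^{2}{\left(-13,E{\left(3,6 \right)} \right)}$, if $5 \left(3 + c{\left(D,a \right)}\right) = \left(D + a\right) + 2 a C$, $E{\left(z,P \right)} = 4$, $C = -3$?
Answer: $\frac{2304}{25} \approx 92.16$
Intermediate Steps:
$c{\left(D,a \right)} = -3 - a + \frac{D}{5}$ ($c{\left(D,a \right)} = -3 + \frac{\left(D + a\right) + 2 a \left(-3\right)}{5} = -3 + \frac{\left(D + a\right) - 6 a}{5} = -3 + \frac{D - 5 a}{5} = -3 + \left(- a + \frac{D}{5}\right) = -3 - a + \frac{D}{5}$)
$c^{2}{\left(-13,E{\left(3,6 \right)} \right)} = \left(-3 - 4 + \frac{1}{5} \left(-13\right)\right)^{2} = \left(-3 - 4 - \frac{13}{5}\right)^{2} = \left(- \frac{48}{5}\right)^{2} = \frac{2304}{25}$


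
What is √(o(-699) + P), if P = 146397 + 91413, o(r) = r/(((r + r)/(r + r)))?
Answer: 7*√4839 ≈ 486.94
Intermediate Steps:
o(r) = r (o(r) = r/(((2*r)/((2*r)))) = r/(((2*r)*(1/(2*r)))) = r/1 = r*1 = r)
P = 237810
√(o(-699) + P) = √(-699 + 237810) = √237111 = 7*√4839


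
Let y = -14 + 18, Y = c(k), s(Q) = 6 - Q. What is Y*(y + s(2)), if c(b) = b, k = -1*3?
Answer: -24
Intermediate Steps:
k = -3
Y = -3
y = 4
Y*(y + s(2)) = -3*(4 + (6 - 1*2)) = -3*(4 + (6 - 2)) = -3*(4 + 4) = -3*8 = -24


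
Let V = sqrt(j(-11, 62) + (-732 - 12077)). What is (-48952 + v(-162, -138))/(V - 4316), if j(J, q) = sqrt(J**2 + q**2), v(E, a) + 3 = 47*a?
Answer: 55441/(4316 - I*sqrt(12809 - sqrt(3965))) ≈ 12.837 + 0.33578*I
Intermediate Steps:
v(E, a) = -3 + 47*a
V = sqrt(-12809 + sqrt(3965)) (V = sqrt(sqrt((-11)**2 + 62**2) + (-732 - 12077)) = sqrt(sqrt(121 + 3844) - 12809) = sqrt(sqrt(3965) - 12809) = sqrt(-12809 + sqrt(3965)) ≈ 112.9*I)
(-48952 + v(-162, -138))/(V - 4316) = (-48952 + (-3 + 47*(-138)))/(sqrt(-12809 + sqrt(3965)) - 4316) = (-48952 + (-3 - 6486))/(-4316 + sqrt(-12809 + sqrt(3965))) = (-48952 - 6489)/(-4316 + sqrt(-12809 + sqrt(3965))) = -55441/(-4316 + sqrt(-12809 + sqrt(3965)))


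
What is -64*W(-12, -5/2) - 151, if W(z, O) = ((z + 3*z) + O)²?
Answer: -163367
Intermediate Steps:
W(z, O) = (O + 4*z)² (W(z, O) = (4*z + O)² = (O + 4*z)²)
-64*W(-12, -5/2) - 151 = -64*(-5/2 + 4*(-12))² - 151 = -64*(-5*½ - 48)² - 151 = -64*(-5/2 - 48)² - 151 = -64*(-101/2)² - 151 = -64*10201/4 - 151 = -163216 - 151 = -163367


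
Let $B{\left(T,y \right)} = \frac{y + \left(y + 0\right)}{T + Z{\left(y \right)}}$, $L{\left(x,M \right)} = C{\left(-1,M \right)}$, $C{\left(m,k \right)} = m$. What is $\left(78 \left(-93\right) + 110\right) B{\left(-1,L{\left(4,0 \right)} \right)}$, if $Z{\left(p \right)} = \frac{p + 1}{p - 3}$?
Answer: $-14288$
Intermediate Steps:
$L{\left(x,M \right)} = -1$
$Z{\left(p \right)} = \frac{1 + p}{-3 + p}$
$B{\left(T,y \right)} = \frac{2 y}{T + \frac{1 + y}{-3 + y}}$ ($B{\left(T,y \right)} = \frac{y + \left(y + 0\right)}{T + \frac{1 + y}{-3 + y}} = \frac{y + y}{T + \frac{1 + y}{-3 + y}} = \frac{2 y}{T + \frac{1 + y}{-3 + y}}$)
$\left(78 \left(-93\right) + 110\right) B{\left(-1,L{\left(4,0 \right)} \right)} = \left(78 \left(-93\right) + 110\right) 2 \left(-1\right) \frac{1}{1 - 1 - \left(-3 - 1\right)} \left(-3 - 1\right) = \left(-7254 + 110\right) 2 \left(-1\right) \frac{1}{1 - 1 - -4} \left(-4\right) = - 7144 \cdot 2 \left(-1\right) \frac{1}{1 - 1 + 4} \left(-4\right) = - 7144 \cdot 2 \left(-1\right) \frac{1}{4} \left(-4\right) = \left(-7144\right) 2 = -14288$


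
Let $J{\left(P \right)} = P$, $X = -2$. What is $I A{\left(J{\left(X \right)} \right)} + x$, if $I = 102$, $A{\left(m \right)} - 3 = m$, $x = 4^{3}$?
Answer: $166$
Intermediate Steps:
$x = 64$
$A{\left(m \right)} = 3 + m$
$I A{\left(J{\left(X \right)} \right)} + x = 102 \left(3 - 2\right) + 64 = 102 \cdot 1 + 64 = 102 + 64 = 166$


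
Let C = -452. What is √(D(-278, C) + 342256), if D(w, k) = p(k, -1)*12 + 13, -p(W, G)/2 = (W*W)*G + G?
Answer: √5245589 ≈ 2290.3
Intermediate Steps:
p(W, G) = -2*G - 2*G*W² (p(W, G) = -2*((W*W)*G + G) = -2*(W²*G + G) = -2*(G*W² + G) = -2*(G + G*W²) = -2*G - 2*G*W²)
D(w, k) = 37 + 24*k² (D(w, k) = -2*(-1)*(1 + k²)*12 + 13 = (2 + 2*k²)*12 + 13 = (24 + 24*k²) + 13 = 37 + 24*k²)
√(D(-278, C) + 342256) = √((37 + 24*(-452)²) + 342256) = √((37 + 24*204304) + 342256) = √((37 + 4903296) + 342256) = √(4903333 + 342256) = √5245589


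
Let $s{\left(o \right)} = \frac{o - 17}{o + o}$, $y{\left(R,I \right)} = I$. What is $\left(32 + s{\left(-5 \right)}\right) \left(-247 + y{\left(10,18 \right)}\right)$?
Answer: $- \frac{39159}{5} \approx -7831.8$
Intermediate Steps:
$s{\left(o \right)} = \frac{-17 + o}{2 o}$
$\left(32 + s{\left(-5 \right)}\right) \left(-247 + y{\left(10,18 \right)}\right) = \left(32 + \frac{-17 - 5}{2 \left(-5\right)}\right) \left(-247 + 18\right) = \left(32 + \frac{1}{2} \left(- \frac{1}{5}\right) \left(-22\right)\right) \left(-229\right) = \left(32 + \frac{11}{5}\right) \left(-229\right) = \frac{171}{5} \left(-229\right) = - \frac{39159}{5}$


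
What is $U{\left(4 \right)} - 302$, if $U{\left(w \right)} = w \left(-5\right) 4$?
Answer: $-382$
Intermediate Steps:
$U{\left(w \right)} = - 20 w$ ($U{\left(w \right)} = - 5 w 4 = - 20 w$)
$U{\left(4 \right)} - 302 = \left(-20\right) 4 - 302 = -80 - 302 = -382$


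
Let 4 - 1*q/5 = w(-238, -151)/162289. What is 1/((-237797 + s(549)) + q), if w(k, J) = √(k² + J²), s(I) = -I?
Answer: -6276963342561846/1495963565579392523671 + 811445*√79445/1495963565579392523671 ≈ -4.1959e-6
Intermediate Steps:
w(k, J) = √(J² + k²)
q = 20 - 5*√79445/162289 (q = 20 - 5*√((-151)² + (-238)²)/162289 = 20 - 5*√(22801 + 56644)/162289 = 20 - 5*√79445/162289 ≈ 19.991)
1/((-237797 + s(549)) + q) = 1/((-237797 - 1*549) + (20 - 5*√79445/162289)) = 1/((-237797 - 549) + (20 - 5*√79445/162289)) = 1/(-238346 + (20 - 5*√79445/162289)) = 1/(-238326 - 5*√79445/162289)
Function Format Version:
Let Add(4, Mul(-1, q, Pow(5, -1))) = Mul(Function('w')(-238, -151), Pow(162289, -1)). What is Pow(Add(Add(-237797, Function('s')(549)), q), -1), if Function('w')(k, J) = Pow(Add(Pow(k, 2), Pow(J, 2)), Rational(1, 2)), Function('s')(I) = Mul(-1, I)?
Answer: Add(Rational(-6276963342561846, 1495963565579392523671), Mul(Rational(811445, 1495963565579392523671), Pow(79445, Rational(1, 2)))) ≈ -4.1959e-6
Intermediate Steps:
Function('w')(k, J) = Pow(Add(Pow(J, 2), Pow(k, 2)), Rational(1, 2))
q = Add(20, Mul(Rational(-5, 162289), Pow(79445, Rational(1, 2)))) (q = Add(20, Mul(-5, Mul(Pow(Add(Pow(-151, 2), Pow(-238, 2)), Rational(1, 2)), Pow(162289, -1)))) = Add(20, Mul(-5, Mul(Pow(Add(22801, 56644), Rational(1, 2)), Rational(1, 162289)))) = Add(20, Mul(-5, Mul(Pow(79445, Rational(1, 2)), Rational(1, 162289)))) = Add(20, Mul(-5, Mul(Rational(1, 162289), Pow(79445, Rational(1, 2))))) = Add(20, Mul(Rational(-5, 162289), Pow(79445, Rational(1, 2)))) ≈ 19.991)
Pow(Add(Add(-237797, Function('s')(549)), q), -1) = Pow(Add(Add(-237797, Mul(-1, 549)), Add(20, Mul(Rational(-5, 162289), Pow(79445, Rational(1, 2))))), -1) = Pow(Add(Add(-237797, -549), Add(20, Mul(Rational(-5, 162289), Pow(79445, Rational(1, 2))))), -1) = Pow(Add(-238346, Add(20, Mul(Rational(-5, 162289), Pow(79445, Rational(1, 2))))), -1) = Pow(Add(-238326, Mul(Rational(-5, 162289), Pow(79445, Rational(1, 2)))), -1)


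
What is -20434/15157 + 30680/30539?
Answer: -159017166/462879623 ≈ -0.34354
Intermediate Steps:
-20434/15157 + 30680/30539 = -159017166/462879623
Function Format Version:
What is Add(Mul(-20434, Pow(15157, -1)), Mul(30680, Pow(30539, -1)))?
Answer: Rational(-159017166, 462879623) ≈ -0.34354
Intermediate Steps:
Add(Mul(-20434, Pow(15157, -1)), Mul(30680, Pow(30539, -1))) = Add(Mul(-20434, Rational(1, 15157)), Mul(30680, Rational(1, 30539))) = Add(Rational(-20434, 15157), Rational(30680, 30539)) = Rational(-159017166, 462879623)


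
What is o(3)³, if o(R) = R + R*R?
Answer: 1728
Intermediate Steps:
o(R) = R + R²
o(3)³ = (3*(1 + 3))³ = (3*4)³ = 12³ = 1728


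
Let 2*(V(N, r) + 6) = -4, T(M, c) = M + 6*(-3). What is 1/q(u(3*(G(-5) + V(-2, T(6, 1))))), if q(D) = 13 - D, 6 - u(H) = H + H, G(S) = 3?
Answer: -1/23 ≈ -0.043478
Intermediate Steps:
T(M, c) = -18 + M (T(M, c) = M - 18 = -18 + M)
V(N, r) = -8 (V(N, r) = -6 + (½)*(-4) = -6 - 2 = -8)
u(H) = 6 - 2*H (u(H) = 6 - (H + H) = 6 - 2*H)
1/q(u(3*(G(-5) + V(-2, T(6, 1))))) = 1/(13 - (6 - 6*(3 - 8))) = 1/(13 - (6 - 6*(-5))) = 1/(13 - (6 - 2*(-15))) = 1/(13 - (6 + 30)) = 1/(13 - 1*36) = 1/(13 - 36) = 1/(-23) = -1/23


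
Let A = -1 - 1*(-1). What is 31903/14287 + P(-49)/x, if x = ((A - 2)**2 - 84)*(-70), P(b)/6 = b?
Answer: 12461173/5714800 ≈ 2.1805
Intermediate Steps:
P(b) = 6*b
A = 0 (A = -1 + 1 = 0)
x = 5600 (x = ((0 - 2)**2 - 84)*(-70) = ((-2)**2 - 84)*(-70) = (4 - 84)*(-70) = -80*(-70) = 5600)
31903/14287 + P(-49)/x = 31903/14287 + (6*(-49))/5600 = 31903*(1/14287) - 294*1/5600 = 31903/14287 - 21/400 = 12461173/5714800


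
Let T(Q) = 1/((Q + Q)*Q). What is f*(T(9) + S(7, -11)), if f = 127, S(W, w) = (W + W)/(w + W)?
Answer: -35941/81 ≈ -443.72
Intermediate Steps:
S(W, w) = 2*W/(W + w) (S(W, w) = (2*W)/(W + w) = 2*W/(W + w))
T(Q) = 1/(2*Q**2) (T(Q) = 1/(((2*Q))*Q) = (1/(2*Q))/Q = 1/(2*Q**2))
f*(T(9) + S(7, -11)) = 127*((1/2)/9**2 + 2*7/(7 - 11)) = 127*((1/2)*(1/81) + 2*7/(-4)) = 127*(1/162 + 2*7*(-1/4)) = 127*(1/162 - 7/2) = 127*(-283/81) = -35941/81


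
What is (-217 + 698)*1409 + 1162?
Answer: 678891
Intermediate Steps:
(-217 + 698)*1409 + 1162 = 481*1409 + 1162 = 677729 + 1162 = 678891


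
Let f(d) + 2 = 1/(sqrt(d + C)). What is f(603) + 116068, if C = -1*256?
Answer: 116066 + sqrt(347)/347 ≈ 1.1607e+5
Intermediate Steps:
C = -256
f(d) = -2 + 1/sqrt(-256 + d) (f(d) = -2 + 1/(sqrt(d - 256)) = -2 + 1/(sqrt(-256 + d)) = -2 + 1/sqrt(-256 + d))
f(603) + 116068 = (-2 + 1/sqrt(-256 + 603)) + 116068 = (-2 + 1/sqrt(347)) + 116068 = (-2 + sqrt(347)/347) + 116068 = 116066 + sqrt(347)/347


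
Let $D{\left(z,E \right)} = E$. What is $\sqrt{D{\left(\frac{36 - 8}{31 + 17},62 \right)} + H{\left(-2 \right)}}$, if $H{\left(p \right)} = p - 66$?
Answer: $i \sqrt{6} \approx 2.4495 i$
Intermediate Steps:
$H{\left(p \right)} = -66 + p$
$\sqrt{D{\left(\frac{36 - 8}{31 + 17},62 \right)} + H{\left(-2 \right)}} = \sqrt{62 - 68} = \sqrt{-6} = i \sqrt{6}$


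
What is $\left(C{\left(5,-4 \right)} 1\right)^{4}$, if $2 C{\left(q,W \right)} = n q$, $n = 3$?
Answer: $\frac{50625}{16} \approx 3164.1$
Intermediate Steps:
$C{\left(q,W \right)} = \frac{3 q}{2}$
$\left(C{\left(5,-4 \right)} 1\right)^{4} = \left(\frac{3}{2} \cdot 5 \cdot 1\right)^{4} = \left(\frac{15}{2} \cdot 1\right)^{4} = \left(\frac{15}{2}\right)^{4} = \frac{50625}{16}$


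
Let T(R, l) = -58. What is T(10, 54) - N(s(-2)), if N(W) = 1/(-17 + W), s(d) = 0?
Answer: -985/17 ≈ -57.941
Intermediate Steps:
T(10, 54) - N(s(-2)) = -58 - 1/(-17 + 0) = -58 - 1/(-17) = -58 - 1*(-1/17) = -58 + 1/17 = -985/17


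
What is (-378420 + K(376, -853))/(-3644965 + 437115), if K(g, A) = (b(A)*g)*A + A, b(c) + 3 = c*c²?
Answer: -199059986770167/3207850 ≈ -6.2054e+7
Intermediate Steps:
b(c) = -3 + c³ (b(c) = -3 + c*c² = -3 + c³)
K(g, A) = A + A*g*(-3 + A³) (K(g, A) = ((-3 + A³)*g)*A + A = (g*(-3 + A³))*A + A = A*g*(-3 + A³) + A = A + A*g*(-3 + A³))
(-378420 + K(376, -853))/(-3644965 + 437115) = (-378420 - 853*(1 + 376*(-3 + (-853)³)))/(-3644965 + 437115) = (-378420 - 853*(1 + 376*(-3 - 620650477)))/(-3207850) = (-378420 - 853*(1 + 376*(-620650480)))*(-1/3207850) = (-378420 - 853*(1 - 233364580480))*(-1/3207850) = (-378420 - 853*(-233364580479))*(-1/3207850) = (-378420 + 199059987148587)*(-1/3207850) = 199059986770167*(-1/3207850) = -199059986770167/3207850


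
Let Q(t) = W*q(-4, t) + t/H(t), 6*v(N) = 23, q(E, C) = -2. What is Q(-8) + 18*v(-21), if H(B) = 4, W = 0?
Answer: 67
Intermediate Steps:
v(N) = 23/6 (v(N) = (1/6)*23 = 23/6)
Q(t) = t/4 (Q(t) = 0*(-2) + t/4 = 0 + t*(1/4) = 0 + t/4 = t/4)
Q(-8) + 18*v(-21) = (1/4)*(-8) + 18*(23/6) = -2 + 69 = 67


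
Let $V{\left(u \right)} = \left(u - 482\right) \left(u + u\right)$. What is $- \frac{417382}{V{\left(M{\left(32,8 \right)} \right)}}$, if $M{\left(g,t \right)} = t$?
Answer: $\frac{208691}{3792} \approx 55.035$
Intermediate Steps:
$V{\left(u \right)} = 2 u \left(-482 + u\right)$ ($V{\left(u \right)} = \left(-482 + u\right) 2 u = 2 u \left(-482 + u\right)$)
$- \frac{417382}{V{\left(M{\left(32,8 \right)} \right)}} = - \frac{417382}{2 \cdot 8 \left(-482 + 8\right)} = - \frac{417382}{2 \cdot 8 \left(-474\right)} = - \frac{417382}{-7584} = \left(-417382\right) \left(- \frac{1}{7584}\right) = \frac{208691}{3792}$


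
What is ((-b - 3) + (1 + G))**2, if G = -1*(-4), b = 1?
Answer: 1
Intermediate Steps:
G = 4
((-b - 3) + (1 + G))**2 = ((-1*1 - 3) + (1 + 4))**2 = ((-1 - 3) + 5)**2 = (-4 + 5)**2 = 1**2 = 1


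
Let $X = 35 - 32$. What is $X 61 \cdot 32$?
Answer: $5856$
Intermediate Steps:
$X = 3$ ($X = 35 - 32 = 3$)
$X 61 \cdot 32 = 3 \cdot 61 \cdot 32 = 183 \cdot 32 = 5856$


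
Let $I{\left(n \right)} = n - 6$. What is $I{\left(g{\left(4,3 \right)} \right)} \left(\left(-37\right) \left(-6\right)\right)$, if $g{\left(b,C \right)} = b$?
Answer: $-444$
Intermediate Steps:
$I{\left(n \right)} = -6 + n$ ($I{\left(n \right)} = n - 6 = -6 + n$)
$I{\left(g{\left(4,3 \right)} \right)} \left(\left(-37\right) \left(-6\right)\right) = \left(-6 + 4\right) \left(\left(-37\right) \left(-6\right)\right) = \left(-2\right) 222 = -444$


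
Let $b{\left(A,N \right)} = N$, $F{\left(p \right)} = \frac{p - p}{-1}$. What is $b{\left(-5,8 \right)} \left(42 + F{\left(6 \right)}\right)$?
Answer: $336$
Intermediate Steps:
$F{\left(p \right)} = 0$ ($F{\left(p \right)} = 0 \left(-1\right) = 0$)
$b{\left(-5,8 \right)} \left(42 + F{\left(6 \right)}\right) = 8 \left(42 + 0\right) = 8 \cdot 42 = 336$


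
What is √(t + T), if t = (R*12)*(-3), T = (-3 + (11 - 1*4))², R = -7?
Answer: 2*√67 ≈ 16.371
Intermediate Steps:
T = 16 (T = (-3 + (11 - 4))² = (-3 + 7)² = 4² = 16)
t = 252 (t = -7*12*(-3) = -84*(-3) = 252)
√(t + T) = √(252 + 16) = √268 = 2*√67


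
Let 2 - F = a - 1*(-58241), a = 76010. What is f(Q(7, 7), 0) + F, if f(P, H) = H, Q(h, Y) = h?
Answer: -134249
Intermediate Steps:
F = -134249 (F = 2 - (76010 - 1*(-58241)) = 2 - (76010 + 58241) = 2 - 1*134251 = 2 - 134251 = -134249)
f(Q(7, 7), 0) + F = 0 - 134249 = -134249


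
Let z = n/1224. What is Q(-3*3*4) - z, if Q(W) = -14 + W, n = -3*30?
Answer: -3395/68 ≈ -49.926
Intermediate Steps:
n = -90
z = -5/68 (z = -90/1224 = -90*1/1224 = -5/68 ≈ -0.073529)
Q(-3*3*4) - z = (-14 - 3*3*4) - 1*(-5/68) = (-14 - 9*4) + 5/68 = (-14 - 36) + 5/68 = -50 + 5/68 = -3395/68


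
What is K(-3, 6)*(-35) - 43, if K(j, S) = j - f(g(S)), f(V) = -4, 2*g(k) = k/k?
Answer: -78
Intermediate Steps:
g(k) = ½ (g(k) = (k/k)/2 = (½)*1 = ½)
K(j, S) = 4 + j (K(j, S) = j - 1*(-4) = j + 4 = 4 + j)
K(-3, 6)*(-35) - 43 = (4 - 3)*(-35) - 43 = 1*(-35) - 43 = -35 - 43 = -78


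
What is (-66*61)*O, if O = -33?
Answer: 132858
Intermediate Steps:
(-66*61)*O = -66*61*(-33) = -4026*(-33) = 132858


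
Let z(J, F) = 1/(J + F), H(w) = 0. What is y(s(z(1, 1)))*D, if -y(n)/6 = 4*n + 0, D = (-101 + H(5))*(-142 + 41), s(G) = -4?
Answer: 979296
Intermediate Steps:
z(J, F) = 1/(F + J)
D = 10201 (D = (-101 + 0)*(-142 + 41) = -101*(-101) = 10201)
y(n) = -24*n (y(n) = -6*(4*n + 0) = -24*n)
y(s(z(1, 1)))*D = -24*(-4)*10201 = 96*10201 = 979296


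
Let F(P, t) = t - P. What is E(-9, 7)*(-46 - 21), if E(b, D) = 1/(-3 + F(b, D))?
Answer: -67/13 ≈ -5.1538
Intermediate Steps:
E(b, D) = 1/(-3 + D - b) (E(b, D) = 1/(-3 + (D - b)) = 1/(-3 + D - b))
E(-9, 7)*(-46 - 21) = (-1/(3 - 9 - 1*7))*(-46 - 21) = -1/(3 - 9 - 7)*(-67) = -1/(-13)*(-67) = -1*(-1/13)*(-67) = (1/13)*(-67) = -67/13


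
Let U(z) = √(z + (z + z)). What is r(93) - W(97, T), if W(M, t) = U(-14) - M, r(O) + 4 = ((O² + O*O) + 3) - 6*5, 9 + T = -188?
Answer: 17364 - I*√42 ≈ 17364.0 - 6.4807*I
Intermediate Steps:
T = -197 (T = -9 - 188 = -197)
U(z) = √3*√z (U(z) = √(z + 2*z) = √(3*z) = √3*√z)
r(O) = -31 + 2*O² (r(O) = -4 + (((O² + O*O) + 3) - 6*5) = -4 + (((O² + O²) + 3) - 30) = -4 + ((2*O² + 3) - 30) = -4 + ((3 + 2*O²) - 30) = -4 + (-27 + 2*O²) = -31 + 2*O²)
W(M, t) = -M + I*√42 (W(M, t) = √3*√(-14) - M = √3*(I*√14) - M = I*√42 - M = -M + I*√42)
r(93) - W(97, T) = (-31 + 2*93²) - (-1*97 + I*√42) = (-31 + 2*8649) - (-97 + I*√42) = (-31 + 17298) + (97 - I*√42) = 17267 + (97 - I*√42) = 17364 - I*√42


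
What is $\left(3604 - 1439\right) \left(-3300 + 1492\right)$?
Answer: $-3914320$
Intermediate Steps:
$\left(3604 - 1439\right) \left(-3300 + 1492\right) = 2165 \left(-1808\right) = -3914320$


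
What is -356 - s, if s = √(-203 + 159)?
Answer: -356 - 2*I*√11 ≈ -356.0 - 6.6332*I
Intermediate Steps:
s = 2*I*√11 (s = √(-44) = 2*I*√11 ≈ 6.6332*I)
-356 - s = -356 - 2*I*√11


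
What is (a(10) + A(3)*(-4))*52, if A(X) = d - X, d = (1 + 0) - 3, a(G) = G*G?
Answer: 6240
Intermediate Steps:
a(G) = G²
d = -2 (d = 1 - 3 = -2)
A(X) = -2 - X
(a(10) + A(3)*(-4))*52 = (10² + (-2 - 1*3)*(-4))*52 = (100 + (-2 - 3)*(-4))*52 = (100 - 5*(-4))*52 = (100 + 20)*52 = 120*52 = 6240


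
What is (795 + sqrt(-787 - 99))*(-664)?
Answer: -527880 - 664*I*sqrt(886) ≈ -5.2788e+5 - 19764.0*I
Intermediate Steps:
(795 + sqrt(-787 - 99))*(-664) = (795 + sqrt(-886))*(-664) = (795 + I*sqrt(886))*(-664) = -527880 - 664*I*sqrt(886)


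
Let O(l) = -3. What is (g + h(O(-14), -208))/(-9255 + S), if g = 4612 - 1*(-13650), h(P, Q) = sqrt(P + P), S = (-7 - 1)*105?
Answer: -18262/10095 - I*sqrt(6)/10095 ≈ -1.809 - 0.00024264*I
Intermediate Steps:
S = -840 (S = -8*105 = -840)
h(P, Q) = sqrt(2)*sqrt(P) (h(P, Q) = sqrt(2*P) = sqrt(2)*sqrt(P))
g = 18262 (g = 4612 + 13650 = 18262)
(g + h(O(-14), -208))/(-9255 + S) = (18262 + sqrt(2)*sqrt(-3))/(-9255 - 840) = (18262 + sqrt(2)*(I*sqrt(3)))/(-10095) = (18262 + I*sqrt(6))*(-1/10095) = -18262/10095 - I*sqrt(6)/10095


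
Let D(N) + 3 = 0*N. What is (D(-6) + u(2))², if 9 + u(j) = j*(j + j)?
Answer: 16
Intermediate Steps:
D(N) = -3 (D(N) = -3 + 0*N = -3 + 0 = -3)
u(j) = -9 + 2*j² (u(j) = -9 + j*(j + j) = -9 + j*(2*j) = -9 + 2*j²)
(D(-6) + u(2))² = (-3 + (-9 + 2*2²))² = (-3 + (-9 + 2*4))² = (-3 + (-9 + 8))² = (-3 - 1)² = (-4)² = 16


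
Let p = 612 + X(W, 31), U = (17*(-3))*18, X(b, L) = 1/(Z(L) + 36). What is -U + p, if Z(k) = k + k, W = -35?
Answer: 149941/98 ≈ 1530.0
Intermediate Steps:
Z(k) = 2*k
X(b, L) = 1/(36 + 2*L) (X(b, L) = 1/(2*L + 36) = 1/(36 + 2*L))
U = -918 (U = -51*18 = -918)
p = 59977/98 (p = 612 + 1/(2*(18 + 31)) = 612 + (1/2)/49 = 612 + (1/2)*(1/49) = 612 + 1/98 = 59977/98 ≈ 612.01)
-U + p = -1*(-918) + 59977/98 = 918 + 59977/98 = 149941/98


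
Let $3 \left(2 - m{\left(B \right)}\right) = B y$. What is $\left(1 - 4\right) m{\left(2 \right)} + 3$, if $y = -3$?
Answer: $-9$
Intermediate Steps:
$m{\left(B \right)} = 2 + B$ ($m{\left(B \right)} = 2 - \frac{B \left(-3\right)}{3} = 2 - \frac{\left(-3\right) B}{3} = 2 + B$)
$\left(1 - 4\right) m{\left(2 \right)} + 3 = \left(1 - 4\right) \left(2 + 2\right) + 3 = \left(-3\right) 4 + 3 = -12 + 3 = -9$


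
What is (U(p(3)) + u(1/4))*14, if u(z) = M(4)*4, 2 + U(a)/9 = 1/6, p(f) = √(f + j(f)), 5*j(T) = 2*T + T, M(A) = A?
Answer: -7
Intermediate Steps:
j(T) = 3*T/5 (j(T) = (2*T + T)/5 = (3*T)/5 = 3*T/5)
p(f) = 2*√10*√f/5 (p(f) = √(f + 3*f/5) = √(8*f/5) = 2*√10*√f/5)
U(a) = -33/2 (U(a) = -18 + 9/6 = -18 + 9*(⅙) = -18 + 3/2 = -33/2)
u(z) = 16 (u(z) = 4*4 = 16)
(U(p(3)) + u(1/4))*14 = (-33/2 + 16)*14 = -½*14 = -7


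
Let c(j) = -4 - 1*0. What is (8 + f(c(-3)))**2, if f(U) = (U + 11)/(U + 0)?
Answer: 625/16 ≈ 39.063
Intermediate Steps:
c(j) = -4 (c(j) = -4 + 0 = -4)
f(U) = (11 + U)/U
(8 + f(c(-3)))**2 = (8 + (11 - 4)/(-4))**2 = (8 - 1/4*7)**2 = (8 - 7/4)**2 = (25/4)**2 = 625/16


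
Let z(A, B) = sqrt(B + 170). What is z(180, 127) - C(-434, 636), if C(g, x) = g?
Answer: 434 + 3*sqrt(33) ≈ 451.23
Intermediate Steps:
z(A, B) = sqrt(170 + B)
z(180, 127) - C(-434, 636) = sqrt(170 + 127) - 1*(-434) = sqrt(297) + 434 = 3*sqrt(33) + 434 = 434 + 3*sqrt(33)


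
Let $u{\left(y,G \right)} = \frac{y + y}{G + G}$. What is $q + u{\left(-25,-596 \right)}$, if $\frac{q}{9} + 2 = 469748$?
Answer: $\frac{2519717569}{596} \approx 4.2277 \cdot 10^{6}$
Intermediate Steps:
$q = 4227714$ ($q = -18 + 9 \cdot 469748 = -18 + 4227732 = 4227714$)
$u{\left(y,G \right)} = \frac{y}{G}$ ($u{\left(y,G \right)} = \frac{2 y}{2 G} = 2 y \frac{1}{2 G} = \frac{y}{G}$)
$q + u{\left(-25,-596 \right)} = 4227714 - \frac{25}{-596} = 4227714 - - \frac{25}{596} = 4227714 + \frac{25}{596} = \frac{2519717569}{596}$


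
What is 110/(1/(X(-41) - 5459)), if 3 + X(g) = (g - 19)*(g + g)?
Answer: -59620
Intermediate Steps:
X(g) = -3 + 2*g*(-19 + g) (X(g) = -3 + (g - 19)*(g + g) = -3 + (-19 + g)*(2*g) = -3 + 2*g*(-19 + g))
110/(1/(X(-41) - 5459)) = 110/(1/((-3 - 38*(-41) + 2*(-41)²) - 5459)) = 110/(1/((-3 + 1558 + 2*1681) - 5459)) = 110/(1/((-3 + 1558 + 3362) - 5459)) = 110/(1/(4917 - 5459)) = 110/(1/(-542)) = 110/(-1/542) = 110*(-542) = -59620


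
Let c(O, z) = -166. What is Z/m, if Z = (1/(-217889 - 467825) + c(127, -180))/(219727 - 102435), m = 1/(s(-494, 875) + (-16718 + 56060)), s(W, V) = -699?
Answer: -4398675691575/80428766488 ≈ -54.690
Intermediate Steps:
m = 1/38643 (m = 1/(-699 + (-16718 + 56060)) = 1/(-699 + 39342) = 1/38643 ≈ 2.5878e-5)
Z = -113828525/80428766488 (Z = (1/(-217889 - 467825) - 166)/(219727 - 102435) = (1/(-685714) - 166)/117292 = (-1/685714 - 166)*(1/117292) = -113828525/685714*1/117292 = -113828525/80428766488 ≈ -0.0014153)
Z/m = -113828525/(80428766488*1/38643) = -113828525/80428766488*38643 = -4398675691575/80428766488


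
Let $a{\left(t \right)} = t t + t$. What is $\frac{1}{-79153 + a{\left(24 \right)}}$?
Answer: $- \frac{1}{78553} \approx -1.273 \cdot 10^{-5}$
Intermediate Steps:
$a{\left(t \right)} = t + t^{2}$ ($a{\left(t \right)} = t^{2} + t = t + t^{2}$)
$\frac{1}{-79153 + a{\left(24 \right)}} = \frac{1}{-79153 + 24 \left(1 + 24\right)} = \frac{1}{-79153 + 24 \cdot 25} = \frac{1}{-79153 + 600} = \frac{1}{-78553} = - \frac{1}{78553}$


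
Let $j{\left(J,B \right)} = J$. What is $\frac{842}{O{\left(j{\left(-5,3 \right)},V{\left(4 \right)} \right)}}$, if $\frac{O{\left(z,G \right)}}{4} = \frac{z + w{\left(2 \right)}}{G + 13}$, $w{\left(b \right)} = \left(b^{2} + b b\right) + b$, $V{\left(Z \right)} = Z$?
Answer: $\frac{7157}{10} \approx 715.7$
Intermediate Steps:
$w{\left(b \right)} = b + 2 b^{2}$ ($w{\left(b \right)} = \left(b^{2} + b^{2}\right) + b = 2 b^{2} + b = b + 2 b^{2}$)
$O{\left(z,G \right)} = \frac{4 \left(10 + z\right)}{13 + G}$ ($O{\left(z,G \right)} = 4 \frac{z + 2 \left(1 + 2 \cdot 2\right)}{G + 13} = 4 \frac{z + 2 \left(1 + 4\right)}{13 + G} = 4 \frac{z + 2 \cdot 5}{13 + G} = 4 \frac{z + 10}{13 + G} = 4 \frac{10 + z}{13 + G} = \frac{4 \left(10 + z\right)}{13 + G}$)
$\frac{842}{O{\left(j{\left(-5,3 \right)},V{\left(4 \right)} \right)}} = \frac{842}{4 \frac{1}{13 + 4} \left(10 - 5\right)} = \frac{842}{4 \cdot \frac{1}{17} \cdot 5} = \frac{842}{\frac{20}{17}} = 842 \cdot \frac{17}{20} = \frac{7157}{10}$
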